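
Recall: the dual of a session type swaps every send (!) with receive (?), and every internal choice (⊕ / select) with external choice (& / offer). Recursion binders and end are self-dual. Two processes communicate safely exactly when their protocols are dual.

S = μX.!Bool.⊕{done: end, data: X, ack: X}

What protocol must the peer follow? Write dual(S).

μX.?Bool.&{done: end, data: X, ack: X}

μX → μX  (rec unchanged)
  !Bool → ?Bool
    ⊕{done,data,ack} → &{done,data,ack}  (select→offer)
      [done]
        end ↦ end
      [data]
        X ↦ X
      [ack]
        X ↦ X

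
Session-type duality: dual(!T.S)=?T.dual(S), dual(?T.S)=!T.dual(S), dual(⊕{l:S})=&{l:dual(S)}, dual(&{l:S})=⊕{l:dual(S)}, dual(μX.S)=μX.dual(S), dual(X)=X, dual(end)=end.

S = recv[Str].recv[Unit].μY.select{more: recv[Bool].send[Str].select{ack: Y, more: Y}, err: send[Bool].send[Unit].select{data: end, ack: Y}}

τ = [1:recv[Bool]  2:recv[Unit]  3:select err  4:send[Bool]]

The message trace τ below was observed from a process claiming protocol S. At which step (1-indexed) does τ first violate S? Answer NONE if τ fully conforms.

[1] got recv[Bool], protocol expects recv[Str]  ✗

1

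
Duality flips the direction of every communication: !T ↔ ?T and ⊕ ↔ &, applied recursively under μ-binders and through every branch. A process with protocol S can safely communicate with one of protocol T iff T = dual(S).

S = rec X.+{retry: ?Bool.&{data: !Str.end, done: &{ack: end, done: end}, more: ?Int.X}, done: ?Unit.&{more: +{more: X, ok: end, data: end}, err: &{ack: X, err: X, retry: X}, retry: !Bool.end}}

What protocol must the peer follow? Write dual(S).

rec X.&{retry: !Bool.+{data: ?Str.end, done: +{ack: end, done: end}, more: !Int.X}, done: !Unit.+{more: &{more: X, ok: end, data: end}, err: +{ack: X, err: X, retry: X}, retry: ?Bool.end}}

rec X → rec X  (μ self-dual)
  +{retry,done} → &{retry,done}  (select→offer)
    case retry:
      ?Bool → !Bool
        &{data,done,more} → +{data,done,more}  (&→⊕)
          case data:
            !Str → ?Str
              dual(end) = end
          case done:
            &{ack,done} → +{ack,done}  (&→⊕)
              case ack:
                dual(end) = end
              case done:
                dual(end) = end
          case more:
            ?Int → !Int
              dual(X) = X
    case done:
      ?Unit → !Unit
        &{more,err,retry} → +{more,err,retry}  (&→⊕)
          case more:
            +{more,ok,data} → &{more,ok,data}  (select→offer)
              case more:
                dual(X) = X
              case ok:
                dual(end) = end
              case data:
                dual(end) = end
          case err:
            &{ack,err,retry} → +{ack,err,retry}  (&→⊕)
              case ack:
                dual(X) = X
              case err:
                dual(X) = X
              case retry:
                dual(X) = X
          case retry:
            !Bool → ?Bool
              dual(end) = end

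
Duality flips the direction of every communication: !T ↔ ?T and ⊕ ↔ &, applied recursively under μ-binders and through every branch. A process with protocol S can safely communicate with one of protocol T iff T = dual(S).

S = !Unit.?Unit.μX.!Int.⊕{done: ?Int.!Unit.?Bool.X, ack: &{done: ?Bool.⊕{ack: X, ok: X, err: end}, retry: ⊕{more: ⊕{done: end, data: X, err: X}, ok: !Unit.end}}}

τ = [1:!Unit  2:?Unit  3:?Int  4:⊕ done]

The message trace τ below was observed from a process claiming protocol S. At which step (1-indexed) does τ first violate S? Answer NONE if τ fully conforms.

@1 !Unit  ✓  state: ?Unit.μX.…
@2 ?Unit  ✓  state: μX.…
@3 got ?Int, protocol expects !Int  ✗

3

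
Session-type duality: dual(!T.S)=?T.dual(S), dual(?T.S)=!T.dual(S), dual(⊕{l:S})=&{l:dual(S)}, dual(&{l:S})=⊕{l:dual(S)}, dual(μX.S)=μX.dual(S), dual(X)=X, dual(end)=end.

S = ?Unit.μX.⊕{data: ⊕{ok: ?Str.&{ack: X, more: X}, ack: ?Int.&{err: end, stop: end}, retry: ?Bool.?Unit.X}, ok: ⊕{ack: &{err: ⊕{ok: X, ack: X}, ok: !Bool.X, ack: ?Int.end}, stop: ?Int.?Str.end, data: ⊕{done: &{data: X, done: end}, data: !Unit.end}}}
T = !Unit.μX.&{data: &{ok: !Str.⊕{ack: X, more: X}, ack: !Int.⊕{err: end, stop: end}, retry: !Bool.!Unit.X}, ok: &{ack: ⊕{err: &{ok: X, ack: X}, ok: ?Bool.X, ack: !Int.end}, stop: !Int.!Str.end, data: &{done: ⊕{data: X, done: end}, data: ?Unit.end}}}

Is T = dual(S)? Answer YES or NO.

YES

?Unit | !Unit  match
  μX | μX  match (rec unchanged)
    ⊕{data,ok} | &{data,ok}  match same labels
      • data:
        ⊕{ok,ack,retry} | &{ok,ack,retry}  match same labels
          • ok:
            ?Str | !Str  match
              &{ack,more} | ⊕{ack,more}  match same labels
                • ack:
                  X | X  match
                • more:
                  X | X  match
          • ack:
            ?Int | !Int  match
              &{err,stop} | ⊕{err,stop}  match same labels
                • err:
                  end | end  match
                • stop:
                  end | end  match
          • retry:
            ?Bool | !Bool  match
              ?Unit | !Unit  match
                X | X  match
      • ok:
        ⊕{ack,stop,data} | &{ack,stop,data}  match same labels
          • ack:
            &{err,ok,ack} | ⊕{err,ok,ack}  match same labels
              • err:
                ⊕{ok,ack} | &{ok,ack}  match same labels
                  • ok:
                    X | X  match
                  • ack:
                    X | X  match
              • ok:
                !Bool | ?Bool  match
                  X | X  match
              • ack:
                ?Int | !Int  match
                  end | end  match
          • stop:
            ?Int | !Int  match
              ?Str | !Str  match
                end | end  match
          • data:
            ⊕{done,data} | &{done,data}  match same labels
              • done:
                &{data,done} | ⊕{data,done}  match same labels
                  • data:
                    X | X  match
                  • done:
                    end | end  match
              • data:
                !Unit | ?Unit  match
                  end | end  match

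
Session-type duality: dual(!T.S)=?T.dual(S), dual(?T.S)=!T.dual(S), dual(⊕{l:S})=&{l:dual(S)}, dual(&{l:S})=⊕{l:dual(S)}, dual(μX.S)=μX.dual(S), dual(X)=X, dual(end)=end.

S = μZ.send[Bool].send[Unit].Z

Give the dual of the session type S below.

μZ = μZ  (binder kept)
  send[Bool] = recv[Bool]
    send[Unit] = recv[Unit]
      Z ↦ Z

μZ.recv[Bool].recv[Unit].Z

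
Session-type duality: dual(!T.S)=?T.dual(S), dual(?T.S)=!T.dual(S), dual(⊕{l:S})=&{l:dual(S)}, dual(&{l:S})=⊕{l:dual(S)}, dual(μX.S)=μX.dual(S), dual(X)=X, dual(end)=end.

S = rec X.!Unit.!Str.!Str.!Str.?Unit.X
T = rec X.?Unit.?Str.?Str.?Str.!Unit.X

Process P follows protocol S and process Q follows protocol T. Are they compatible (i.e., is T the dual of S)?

YES

rec X vs rec X  match (binder kept)
  !Unit vs ?Unit  match
    !Str vs ?Str  match
      !Str vs ?Str  match
        !Str vs ?Str  match
          ?Unit vs !Unit  match
            X vs X  match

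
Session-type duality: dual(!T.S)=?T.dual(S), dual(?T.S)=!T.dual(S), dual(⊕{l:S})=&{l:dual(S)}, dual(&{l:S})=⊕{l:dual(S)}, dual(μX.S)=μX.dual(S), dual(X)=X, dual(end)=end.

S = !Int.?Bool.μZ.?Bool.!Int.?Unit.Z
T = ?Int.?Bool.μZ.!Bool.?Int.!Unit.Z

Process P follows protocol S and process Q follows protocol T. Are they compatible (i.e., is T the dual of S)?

!Int ‖ ?Int  ok
  ?Bool ‖ ?Bool  ✗ same direction on both sides — not dual

NO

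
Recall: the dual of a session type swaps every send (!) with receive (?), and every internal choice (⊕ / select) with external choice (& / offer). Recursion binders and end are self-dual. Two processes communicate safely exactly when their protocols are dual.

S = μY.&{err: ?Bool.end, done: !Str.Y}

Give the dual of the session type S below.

μY ↦ μY  (μ self-dual)
  &{err,done} ↦ ⊕{err,done}  (external→internal)
    • err:
      ?Bool ↦ !Bool
        end self-dual
    • done:
      !Str ↦ ?Str
        Y self-dual

μY.⊕{err: !Bool.end, done: ?Str.Y}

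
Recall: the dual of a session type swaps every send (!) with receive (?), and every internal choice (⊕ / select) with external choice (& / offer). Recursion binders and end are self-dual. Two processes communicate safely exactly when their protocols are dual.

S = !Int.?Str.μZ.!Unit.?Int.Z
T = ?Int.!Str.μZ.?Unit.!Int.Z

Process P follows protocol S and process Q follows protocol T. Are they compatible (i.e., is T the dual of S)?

!Int | ?Int  ok
  ?Str | !Str  ok
    μZ | μZ  ok (binder kept)
      !Unit | ?Unit  ok
        ?Int | !Int  ok
          Z | Z  ok

YES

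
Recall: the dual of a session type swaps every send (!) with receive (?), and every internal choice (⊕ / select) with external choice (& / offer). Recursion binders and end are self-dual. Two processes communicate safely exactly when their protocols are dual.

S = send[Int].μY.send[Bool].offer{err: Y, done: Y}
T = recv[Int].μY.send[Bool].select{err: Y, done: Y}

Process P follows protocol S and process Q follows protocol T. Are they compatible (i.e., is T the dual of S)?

NO

send[Int] vs recv[Int]  ✓
  μY vs μY  ✓ (binder kept)
    send[Bool] vs send[Bool]  ✗ same direction on both sides — not dual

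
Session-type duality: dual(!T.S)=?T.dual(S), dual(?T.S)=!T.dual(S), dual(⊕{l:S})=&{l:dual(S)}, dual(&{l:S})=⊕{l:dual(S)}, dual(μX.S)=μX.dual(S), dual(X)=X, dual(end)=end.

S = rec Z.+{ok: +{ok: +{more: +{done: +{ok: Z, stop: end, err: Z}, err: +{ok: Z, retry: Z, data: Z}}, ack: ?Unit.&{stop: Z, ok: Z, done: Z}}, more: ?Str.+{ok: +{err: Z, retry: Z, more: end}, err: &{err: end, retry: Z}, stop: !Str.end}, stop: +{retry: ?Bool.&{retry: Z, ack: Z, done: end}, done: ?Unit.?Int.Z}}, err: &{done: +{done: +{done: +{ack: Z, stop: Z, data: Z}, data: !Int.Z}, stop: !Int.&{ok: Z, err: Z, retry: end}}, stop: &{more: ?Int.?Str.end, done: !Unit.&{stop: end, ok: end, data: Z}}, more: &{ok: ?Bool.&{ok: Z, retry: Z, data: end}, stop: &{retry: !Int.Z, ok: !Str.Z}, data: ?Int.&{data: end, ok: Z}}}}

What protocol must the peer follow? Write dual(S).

rec Z → rec Z  (rec unchanged)
  +{ok,err} → &{ok,err}  (select→offer)
    • ok:
      +{ok,more,stop} → &{ok,more,stop}  (select→offer)
        • ok:
          +{more,ack} → &{more,ack}  (select→offer)
            • more:
              +{done,err} → &{done,err}  (select→offer)
                • done:
                  +{ok,stop,err} → &{ok,stop,err}  (select→offer)
                    • ok:
                      dual(Z) = Z
                    • stop:
                      dual(end) = end
                    • err:
                      dual(Z) = Z
                • err:
                  +{ok,retry,data} → &{ok,retry,data}  (select→offer)
                    • ok:
                      dual(Z) = Z
                    • retry:
                      dual(Z) = Z
                    • data:
                      dual(Z) = Z
            • ack:
              ?Unit → !Unit
                &{stop,ok,done} → +{stop,ok,done}  (offer→select)
                  • stop:
                    dual(Z) = Z
                  • ok:
                    dual(Z) = Z
                  • done:
                    dual(Z) = Z
        • more:
          ?Str → !Str
            +{ok,err,stop} → &{ok,err,stop}  (select→offer)
              • ok:
                +{err,retry,more} → &{err,retry,more}  (select→offer)
                  • err:
                    dual(Z) = Z
                  • retry:
                    dual(Z) = Z
                  • more:
                    dual(end) = end
              • err:
                &{err,retry} → +{err,retry}  (offer→select)
                  • err:
                    dual(end) = end
                  • retry:
                    dual(Z) = Z
              • stop:
                !Str → ?Str
                  dual(end) = end
        • stop:
          +{retry,done} → &{retry,done}  (select→offer)
            • retry:
              ?Bool → !Bool
                &{retry,ack,done} → +{retry,ack,done}  (offer→select)
                  • retry:
                    dual(Z) = Z
                  • ack:
                    dual(Z) = Z
                  • done:
                    dual(end) = end
            • done:
              ?Unit → !Unit
                ?Int → !Int
                  dual(Z) = Z
    • err:
      &{done,stop,more} → +{done,stop,more}  (offer→select)
        • done:
          +{done,stop} → &{done,stop}  (select→offer)
            • done:
              +{done,data} → &{done,data}  (select→offer)
                • done:
                  +{ack,stop,data} → &{ack,stop,data}  (select→offer)
                    • ack:
                      dual(Z) = Z
                    • stop:
                      dual(Z) = Z
                    • data:
                      dual(Z) = Z
                • data:
                  !Int → ?Int
                    dual(Z) = Z
            • stop:
              !Int → ?Int
                &{ok,err,retry} → +{ok,err,retry}  (offer→select)
                  • ok:
                    dual(Z) = Z
                  • err:
                    dual(Z) = Z
                  • retry:
                    dual(end) = end
        • stop:
          &{more,done} → +{more,done}  (offer→select)
            • more:
              ?Int → !Int
                ?Str → !Str
                  dual(end) = end
            • done:
              !Unit → ?Unit
                &{stop,ok,data} → +{stop,ok,data}  (offer→select)
                  • stop:
                    dual(end) = end
                  • ok:
                    dual(end) = end
                  • data:
                    dual(Z) = Z
        • more:
          &{ok,stop,data} → +{ok,stop,data}  (offer→select)
            • ok:
              ?Bool → !Bool
                &{ok,retry,data} → +{ok,retry,data}  (offer→select)
                  • ok:
                    dual(Z) = Z
                  • retry:
                    dual(Z) = Z
                  • data:
                    dual(end) = end
            • stop:
              &{retry,ok} → +{retry,ok}  (offer→select)
                • retry:
                  !Int → ?Int
                    dual(Z) = Z
                • ok:
                  !Str → ?Str
                    dual(Z) = Z
            • data:
              ?Int → !Int
                &{data,ok} → +{data,ok}  (offer→select)
                  • data:
                    dual(end) = end
                  • ok:
                    dual(Z) = Z

rec Z.&{ok: &{ok: &{more: &{done: &{ok: Z, stop: end, err: Z}, err: &{ok: Z, retry: Z, data: Z}}, ack: !Unit.+{stop: Z, ok: Z, done: Z}}, more: !Str.&{ok: &{err: Z, retry: Z, more: end}, err: +{err: end, retry: Z}, stop: ?Str.end}, stop: &{retry: !Bool.+{retry: Z, ack: Z, done: end}, done: !Unit.!Int.Z}}, err: +{done: &{done: &{done: &{ack: Z, stop: Z, data: Z}, data: ?Int.Z}, stop: ?Int.+{ok: Z, err: Z, retry: end}}, stop: +{more: !Int.!Str.end, done: ?Unit.+{stop: end, ok: end, data: Z}}, more: +{ok: !Bool.+{ok: Z, retry: Z, data: end}, stop: +{retry: ?Int.Z, ok: ?Str.Z}, data: !Int.+{data: end, ok: Z}}}}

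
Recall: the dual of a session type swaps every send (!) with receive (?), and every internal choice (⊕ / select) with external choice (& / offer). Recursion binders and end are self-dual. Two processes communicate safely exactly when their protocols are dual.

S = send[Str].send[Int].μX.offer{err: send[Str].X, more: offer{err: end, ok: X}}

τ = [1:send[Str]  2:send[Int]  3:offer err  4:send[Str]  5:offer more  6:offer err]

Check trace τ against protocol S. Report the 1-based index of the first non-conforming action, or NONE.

NONE

@1 send[Str]  ✓  now at send[Int].μX.…
@2 send[Int]  ✓  now at μX.…
@3 offer err  ✓  now at send[Str].μX.…
@4 send[Str]  ✓  now at μX.…
@5 offer more  ✓  now at offer{err: end, ok: μX.…}
@6 offer err  ✓  now at end
all 6 steps conform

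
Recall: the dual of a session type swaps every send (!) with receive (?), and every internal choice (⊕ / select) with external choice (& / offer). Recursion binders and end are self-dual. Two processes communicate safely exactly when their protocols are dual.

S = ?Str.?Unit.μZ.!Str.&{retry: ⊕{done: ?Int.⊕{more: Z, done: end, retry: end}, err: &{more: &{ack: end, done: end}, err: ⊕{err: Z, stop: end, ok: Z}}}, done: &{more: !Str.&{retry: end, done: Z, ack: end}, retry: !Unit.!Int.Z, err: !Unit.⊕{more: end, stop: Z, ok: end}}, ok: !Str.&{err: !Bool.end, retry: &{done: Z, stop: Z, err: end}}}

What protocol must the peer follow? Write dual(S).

?Str → !Str
  ?Unit → !Unit
    μZ → μZ  (rec unchanged)
      !Str → ?Str
        &{retry,done,ok} → ⊕{retry,done,ok}  (external→internal)
          • retry:
            ⊕{done,err} → &{done,err}  (⊕→&)
              • done:
                ?Int → !Int
                  ⊕{more,done,retry} → &{more,done,retry}  (⊕→&)
                    • more:
                      dual(Z) = Z
                    • done:
                      dual(end) = end
                    • retry:
                      dual(end) = end
              • err:
                &{more,err} → ⊕{more,err}  (external→internal)
                  • more:
                    &{ack,done} → ⊕{ack,done}  (external→internal)
                      • ack:
                        dual(end) = end
                      • done:
                        dual(end) = end
                  • err:
                    ⊕{err,stop,ok} → &{err,stop,ok}  (⊕→&)
                      • err:
                        dual(Z) = Z
                      • stop:
                        dual(end) = end
                      • ok:
                        dual(Z) = Z
          • done:
            &{more,retry,err} → ⊕{more,retry,err}  (external→internal)
              • more:
                !Str → ?Str
                  &{retry,done,ack} → ⊕{retry,done,ack}  (external→internal)
                    • retry:
                      dual(end) = end
                    • done:
                      dual(Z) = Z
                    • ack:
                      dual(end) = end
              • retry:
                !Unit → ?Unit
                  !Int → ?Int
                    dual(Z) = Z
              • err:
                !Unit → ?Unit
                  ⊕{more,stop,ok} → &{more,stop,ok}  (⊕→&)
                    • more:
                      dual(end) = end
                    • stop:
                      dual(Z) = Z
                    • ok:
                      dual(end) = end
          • ok:
            !Str → ?Str
              &{err,retry} → ⊕{err,retry}  (external→internal)
                • err:
                  !Bool → ?Bool
                    dual(end) = end
                • retry:
                  &{done,stop,err} → ⊕{done,stop,err}  (external→internal)
                    • done:
                      dual(Z) = Z
                    • stop:
                      dual(Z) = Z
                    • err:
                      dual(end) = end

!Str.!Unit.μZ.?Str.⊕{retry: &{done: !Int.&{more: Z, done: end, retry: end}, err: ⊕{more: ⊕{ack: end, done: end}, err: &{err: Z, stop: end, ok: Z}}}, done: ⊕{more: ?Str.⊕{retry: end, done: Z, ack: end}, retry: ?Unit.?Int.Z, err: ?Unit.&{more: end, stop: Z, ok: end}}, ok: ?Str.⊕{err: ?Bool.end, retry: ⊕{done: Z, stop: Z, err: end}}}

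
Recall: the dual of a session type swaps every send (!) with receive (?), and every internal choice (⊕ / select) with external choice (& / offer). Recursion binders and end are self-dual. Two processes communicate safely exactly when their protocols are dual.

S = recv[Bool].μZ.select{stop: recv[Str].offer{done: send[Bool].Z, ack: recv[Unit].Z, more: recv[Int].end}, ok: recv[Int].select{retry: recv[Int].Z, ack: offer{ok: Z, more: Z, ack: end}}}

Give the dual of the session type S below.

send[Bool].μZ.offer{stop: send[Str].select{done: recv[Bool].Z, ack: send[Unit].Z, more: send[Int].end}, ok: send[Int].offer{retry: send[Int].Z, ack: select{ok: Z, more: Z, ack: end}}}

recv[Bool] → send[Bool]
  μZ → μZ  (μ self-dual)
    select{stop,ok} → offer{stop,ok}  (select→offer)
      • stop:
        recv[Str] → send[Str]
          offer{done,ack,more} → select{done,ack,more}  (external→internal)
            • done:
              send[Bool] → recv[Bool]
                Z self-dual
            • ack:
              recv[Unit] → send[Unit]
                Z self-dual
            • more:
              recv[Int] → send[Int]
                end self-dual
      • ok:
        recv[Int] → send[Int]
          select{retry,ack} → offer{retry,ack}  (select→offer)
            • retry:
              recv[Int] → send[Int]
                Z self-dual
            • ack:
              offer{ok,more,ack} → select{ok,more,ack}  (external→internal)
                • ok:
                  Z self-dual
                • more:
                  Z self-dual
                • ack:
                  end self-dual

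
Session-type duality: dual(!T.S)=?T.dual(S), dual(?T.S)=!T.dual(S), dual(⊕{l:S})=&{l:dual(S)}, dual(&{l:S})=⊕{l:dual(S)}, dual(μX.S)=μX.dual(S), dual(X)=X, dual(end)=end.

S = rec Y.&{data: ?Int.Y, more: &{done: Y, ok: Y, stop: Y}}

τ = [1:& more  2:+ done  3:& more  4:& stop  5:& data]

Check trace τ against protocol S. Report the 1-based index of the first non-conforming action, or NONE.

2

step 1: & more  ok  residual = &{done: rec Y.…, ok: rec Y.…, stop: rec Y.…}
step 2: got + done, protocol expects & done or & ok or & stop  ✗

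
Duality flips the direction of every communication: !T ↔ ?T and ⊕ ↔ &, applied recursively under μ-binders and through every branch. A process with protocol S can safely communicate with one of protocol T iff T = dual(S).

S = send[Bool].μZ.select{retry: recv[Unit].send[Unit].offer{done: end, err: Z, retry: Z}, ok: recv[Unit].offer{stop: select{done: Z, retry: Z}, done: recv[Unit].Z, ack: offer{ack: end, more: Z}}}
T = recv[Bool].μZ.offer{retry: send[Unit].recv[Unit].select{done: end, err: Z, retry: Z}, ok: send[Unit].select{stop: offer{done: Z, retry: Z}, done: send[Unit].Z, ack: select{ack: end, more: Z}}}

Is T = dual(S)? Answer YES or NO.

send[Bool] ‖ recv[Bool]  match
  μZ ‖ μZ  match (μ self-dual)
    select{retry,ok} ‖ offer{retry,ok}  match label sets agree
      [retry]
        recv[Unit] ‖ send[Unit]  match
          send[Unit] ‖ recv[Unit]  match
            offer{done,err,retry} ‖ select{done,err,retry}  match label sets agree
              [done]
                end ‖ end  match
              [err]
                Z ‖ Z  match
              [retry]
                Z ‖ Z  match
      [ok]
        recv[Unit] ‖ send[Unit]  match
          offer{stop,done,ack} ‖ select{stop,done,ack}  match label sets agree
            [stop]
              select{done,retry} ‖ offer{done,retry}  match label sets agree
                [done]
                  Z ‖ Z  match
                [retry]
                  Z ‖ Z  match
            [done]
              recv[Unit] ‖ send[Unit]  match
                Z ‖ Z  match
            [ack]
              offer{ack,more} ‖ select{ack,more}  match label sets agree
                [ack]
                  end ‖ end  match
                [more]
                  Z ‖ Z  match

YES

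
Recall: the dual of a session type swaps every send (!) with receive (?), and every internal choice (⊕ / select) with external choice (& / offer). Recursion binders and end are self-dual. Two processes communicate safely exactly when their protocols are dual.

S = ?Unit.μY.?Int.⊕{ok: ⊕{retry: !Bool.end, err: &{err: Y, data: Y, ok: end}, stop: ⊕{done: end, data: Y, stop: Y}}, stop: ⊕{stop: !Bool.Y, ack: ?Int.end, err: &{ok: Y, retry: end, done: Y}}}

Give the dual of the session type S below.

!Unit.μY.!Int.&{ok: &{retry: ?Bool.end, err: ⊕{err: Y, data: Y, ok: end}, stop: &{done: end, data: Y, stop: Y}}, stop: &{stop: ?Bool.Y, ack: !Int.end, err: ⊕{ok: Y, retry: end, done: Y}}}

?Unit → !Unit
  μY → μY  (rec unchanged)
    ?Int → !Int
      ⊕{ok,stop} → &{ok,stop}  (⊕→&)
        • ok:
          ⊕{retry,err,stop} → &{retry,err,stop}  (⊕→&)
            • retry:
              !Bool → ?Bool
                dual(end) = end
            • err:
              &{err,data,ok} → ⊕{err,data,ok}  (external→internal)
                • err:
                  dual(Y) = Y
                • data:
                  dual(Y) = Y
                • ok:
                  dual(end) = end
            • stop:
              ⊕{done,data,stop} → &{done,data,stop}  (⊕→&)
                • done:
                  dual(end) = end
                • data:
                  dual(Y) = Y
                • stop:
                  dual(Y) = Y
        • stop:
          ⊕{stop,ack,err} → &{stop,ack,err}  (⊕→&)
            • stop:
              !Bool → ?Bool
                dual(Y) = Y
            • ack:
              ?Int → !Int
                dual(end) = end
            • err:
              &{ok,retry,done} → ⊕{ok,retry,done}  (external→internal)
                • ok:
                  dual(Y) = Y
                • retry:
                  dual(end) = end
                • done:
                  dual(Y) = Y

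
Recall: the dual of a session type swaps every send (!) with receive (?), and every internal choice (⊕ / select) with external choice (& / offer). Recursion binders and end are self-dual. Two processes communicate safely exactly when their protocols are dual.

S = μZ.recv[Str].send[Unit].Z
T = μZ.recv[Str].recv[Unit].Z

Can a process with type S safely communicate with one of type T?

μZ | μZ  ok (binder kept)
  recv[Str] | recv[Str]  ✗ same direction on both sides — not dual

NO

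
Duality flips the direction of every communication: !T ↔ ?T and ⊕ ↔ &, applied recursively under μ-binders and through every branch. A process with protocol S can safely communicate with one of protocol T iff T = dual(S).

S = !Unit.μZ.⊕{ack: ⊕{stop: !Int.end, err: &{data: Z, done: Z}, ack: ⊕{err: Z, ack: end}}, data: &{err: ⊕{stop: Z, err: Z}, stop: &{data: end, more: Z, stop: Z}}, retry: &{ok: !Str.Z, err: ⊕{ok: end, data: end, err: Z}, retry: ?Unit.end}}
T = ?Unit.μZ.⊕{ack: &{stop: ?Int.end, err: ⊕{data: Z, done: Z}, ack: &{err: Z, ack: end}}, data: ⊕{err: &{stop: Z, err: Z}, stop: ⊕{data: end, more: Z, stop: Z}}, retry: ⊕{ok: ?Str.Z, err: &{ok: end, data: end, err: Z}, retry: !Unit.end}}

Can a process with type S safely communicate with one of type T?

!Unit vs ?Unit  match
  μZ vs μZ  match (binder kept)
    ⊕{ack,data,retry} vs ⊕{ack,data,retry}  ✗ choice polarity not flipped — not dual

NO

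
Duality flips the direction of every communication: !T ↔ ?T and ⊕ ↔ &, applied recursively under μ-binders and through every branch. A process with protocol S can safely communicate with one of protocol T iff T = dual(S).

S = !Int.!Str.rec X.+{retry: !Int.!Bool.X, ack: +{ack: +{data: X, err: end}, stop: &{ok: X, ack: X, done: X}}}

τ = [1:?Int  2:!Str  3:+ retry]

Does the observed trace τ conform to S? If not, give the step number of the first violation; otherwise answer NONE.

step 1: got ?Int, protocol expects !Int  ✗

1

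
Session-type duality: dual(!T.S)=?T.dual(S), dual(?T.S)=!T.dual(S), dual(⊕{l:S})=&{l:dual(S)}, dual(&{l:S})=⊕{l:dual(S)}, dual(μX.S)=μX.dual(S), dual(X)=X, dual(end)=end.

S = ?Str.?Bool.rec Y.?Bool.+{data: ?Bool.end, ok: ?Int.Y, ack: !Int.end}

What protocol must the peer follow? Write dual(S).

!Str.!Bool.rec Y.!Bool.&{data: !Bool.end, ok: !Int.Y, ack: ?Int.end}

?Str → !Str
  ?Bool → !Bool
    rec Y → rec Y  (μ self-dual)
      ?Bool → !Bool
        +{data,ok,ack} → &{data,ok,ack}  (internal→external)
          • data:
            ?Bool → !Bool
              end self-dual
          • ok:
            ?Int → !Int
              Y self-dual
          • ack:
            !Int → ?Int
              end self-dual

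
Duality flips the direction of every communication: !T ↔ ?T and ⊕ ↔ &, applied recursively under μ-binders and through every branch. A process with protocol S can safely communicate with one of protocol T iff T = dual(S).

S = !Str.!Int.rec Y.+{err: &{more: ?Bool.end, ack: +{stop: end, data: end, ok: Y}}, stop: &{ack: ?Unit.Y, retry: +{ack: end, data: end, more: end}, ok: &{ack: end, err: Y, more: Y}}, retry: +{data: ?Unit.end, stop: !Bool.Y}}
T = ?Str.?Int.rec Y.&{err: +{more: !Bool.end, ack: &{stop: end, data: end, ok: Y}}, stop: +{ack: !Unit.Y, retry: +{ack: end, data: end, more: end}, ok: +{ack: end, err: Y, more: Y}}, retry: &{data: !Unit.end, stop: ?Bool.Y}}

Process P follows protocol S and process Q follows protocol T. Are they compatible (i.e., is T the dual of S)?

NO

!Str vs ?Str  ok
  !Int vs ?Int  ok
    rec Y vs rec Y  ok (μ self-dual)
      +{err,stop,retry} vs &{err,stop,retry}  ok label sets agree
        [err]
          &{more,ack} vs +{more,ack}  ok label sets agree
            [more]
              ?Bool vs !Bool  ok
                end vs end  ok
            [ack]
              +{stop,data,ok} vs &{stop,data,ok}  ok label sets agree
                [stop]
                  end vs end  ok
                [data]
                  end vs end  ok
                [ok]
                  Y vs Y  ok
        [stop]
          &{ack,retry,ok} vs +{ack,retry,ok}  ok label sets agree
            [ack]
              ?Unit vs !Unit  ok
                Y vs Y  ok
            [retry]
              +{ack,data,more} vs +{ack,data,more}  ✗ choice polarity not flipped — not dual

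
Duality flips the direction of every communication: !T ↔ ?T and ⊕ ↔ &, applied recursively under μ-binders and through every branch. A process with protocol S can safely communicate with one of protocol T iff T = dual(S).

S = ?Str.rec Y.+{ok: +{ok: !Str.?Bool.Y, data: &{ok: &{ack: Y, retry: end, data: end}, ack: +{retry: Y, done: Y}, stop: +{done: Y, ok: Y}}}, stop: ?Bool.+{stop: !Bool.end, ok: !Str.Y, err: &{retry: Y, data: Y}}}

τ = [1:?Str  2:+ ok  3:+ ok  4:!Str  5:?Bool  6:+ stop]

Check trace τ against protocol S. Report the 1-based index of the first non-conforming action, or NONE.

NONE

@1 ?Str  match  cont: rec Y.…
@2 + ok  match  cont: +{ok: !Str.?Bool.rec Y.…, data: &{ok: &{ack: rec Y.…, retry: end, data: end}, ack: +{retry: rec Y.…, done: rec Y.…}, stop: +{done: rec Y.…, ok: rec Y.…}}}
@3 + ok  match  cont: !Str.?Bool.rec Y.…
@4 !Str  match  cont: ?Bool.rec Y.…
@5 ?Bool  match  cont: rec Y.…
@6 + stop  match  cont: ?Bool.+{stop: !Bool.end, ok: !Str.rec Y.…, err: &{retry: rec Y.…, data: rec Y.…}}
all 6 steps conform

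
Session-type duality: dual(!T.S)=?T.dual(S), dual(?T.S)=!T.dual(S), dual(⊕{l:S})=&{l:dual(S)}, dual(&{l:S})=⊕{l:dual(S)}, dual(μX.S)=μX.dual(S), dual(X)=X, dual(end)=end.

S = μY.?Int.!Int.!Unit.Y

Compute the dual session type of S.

μY.!Int.?Int.?Unit.Y

μY → μY  (binder kept)
  ?Int → !Int
    !Int → ?Int
      !Unit → ?Unit
        Y self-dual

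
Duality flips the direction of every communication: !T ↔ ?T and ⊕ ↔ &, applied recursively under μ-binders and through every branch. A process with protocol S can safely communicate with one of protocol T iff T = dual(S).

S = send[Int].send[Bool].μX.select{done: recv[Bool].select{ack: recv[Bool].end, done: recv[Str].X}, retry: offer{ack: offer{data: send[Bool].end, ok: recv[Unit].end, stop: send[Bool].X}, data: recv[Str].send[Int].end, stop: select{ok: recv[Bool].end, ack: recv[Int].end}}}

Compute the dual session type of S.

recv[Int].recv[Bool].μX.offer{done: send[Bool].offer{ack: send[Bool].end, done: send[Str].X}, retry: select{ack: select{data: recv[Bool].end, ok: send[Unit].end, stop: recv[Bool].X}, data: send[Str].recv[Int].end, stop: offer{ok: send[Bool].end, ack: send[Int].end}}}

send[Int] ↦ recv[Int]
  send[Bool] ↦ recv[Bool]
    μX ↦ μX  (μ self-dual)
      select{done,retry} ↦ offer{done,retry}  (select→offer)
        [done]
          recv[Bool] ↦ send[Bool]
            select{ack,done} ↦ offer{ack,done}  (select→offer)
              [ack]
                recv[Bool] ↦ send[Bool]
                  dual(end) = end
              [done]
                recv[Str] ↦ send[Str]
                  dual(X) = X
        [retry]
          offer{ack,data,stop} ↦ select{ack,data,stop}  (&→⊕)
            [ack]
              offer{data,ok,stop} ↦ select{data,ok,stop}  (&→⊕)
                [data]
                  send[Bool] ↦ recv[Bool]
                    dual(end) = end
                [ok]
                  recv[Unit] ↦ send[Unit]
                    dual(end) = end
                [stop]
                  send[Bool] ↦ recv[Bool]
                    dual(X) = X
            [data]
              recv[Str] ↦ send[Str]
                send[Int] ↦ recv[Int]
                  dual(end) = end
            [stop]
              select{ok,ack} ↦ offer{ok,ack}  (select→offer)
                [ok]
                  recv[Bool] ↦ send[Bool]
                    dual(end) = end
                [ack]
                  recv[Int] ↦ send[Int]
                    dual(end) = end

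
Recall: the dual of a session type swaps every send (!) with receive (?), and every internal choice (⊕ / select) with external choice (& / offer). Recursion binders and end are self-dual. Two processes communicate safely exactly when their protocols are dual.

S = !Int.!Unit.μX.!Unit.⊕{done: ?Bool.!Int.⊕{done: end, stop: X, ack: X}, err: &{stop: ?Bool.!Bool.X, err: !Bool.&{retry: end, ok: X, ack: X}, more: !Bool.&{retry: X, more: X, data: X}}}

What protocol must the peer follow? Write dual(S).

!Int → ?Int
  !Unit → ?Unit
    μX → μX  (μ self-dual)
      !Unit → ?Unit
        ⊕{done,err} → &{done,err}  (select→offer)
          [done]
            ?Bool → !Bool
              !Int → ?Int
                ⊕{done,stop,ack} → &{done,stop,ack}  (select→offer)
                  [done]
                    end ↦ end
                  [stop]
                    X ↦ X
                  [ack]
                    X ↦ X
          [err]
            &{stop,err,more} → ⊕{stop,err,more}  (offer→select)
              [stop]
                ?Bool → !Bool
                  !Bool → ?Bool
                    X ↦ X
              [err]
                !Bool → ?Bool
                  &{retry,ok,ack} → ⊕{retry,ok,ack}  (offer→select)
                    [retry]
                      end ↦ end
                    [ok]
                      X ↦ X
                    [ack]
                      X ↦ X
              [more]
                !Bool → ?Bool
                  &{retry,more,data} → ⊕{retry,more,data}  (offer→select)
                    [retry]
                      X ↦ X
                    [more]
                      X ↦ X
                    [data]
                      X ↦ X

?Int.?Unit.μX.?Unit.&{done: !Bool.?Int.&{done: end, stop: X, ack: X}, err: ⊕{stop: !Bool.?Bool.X, err: ?Bool.⊕{retry: end, ok: X, ack: X}, more: ?Bool.⊕{retry: X, more: X, data: X}}}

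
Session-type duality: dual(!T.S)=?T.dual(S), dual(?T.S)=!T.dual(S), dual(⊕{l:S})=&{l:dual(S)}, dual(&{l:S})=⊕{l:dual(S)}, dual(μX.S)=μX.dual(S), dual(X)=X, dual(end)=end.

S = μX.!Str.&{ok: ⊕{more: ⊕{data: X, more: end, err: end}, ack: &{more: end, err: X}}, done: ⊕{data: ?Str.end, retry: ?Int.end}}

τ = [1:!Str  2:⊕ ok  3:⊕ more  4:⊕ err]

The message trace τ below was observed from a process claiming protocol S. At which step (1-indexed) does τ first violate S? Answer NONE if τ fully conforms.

2

@1 !Str  ✓  cont: &{ok: ⊕{more: ⊕{data: μX.…, more: end, err: end}, ack: &{more: end, err: μX.…}}, done: ⊕{data: ?Str.end, retry: ?Int.end}}
@2 got ⊕ ok, protocol expects & ok or & done  ✗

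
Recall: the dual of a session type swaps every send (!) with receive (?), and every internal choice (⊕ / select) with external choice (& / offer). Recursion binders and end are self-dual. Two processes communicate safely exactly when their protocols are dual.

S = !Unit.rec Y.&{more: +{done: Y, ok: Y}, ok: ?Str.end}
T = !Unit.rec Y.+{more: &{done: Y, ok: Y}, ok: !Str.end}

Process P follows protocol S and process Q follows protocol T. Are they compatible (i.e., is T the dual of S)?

NO

!Unit ‖ !Unit  ✗ same direction on both sides — not dual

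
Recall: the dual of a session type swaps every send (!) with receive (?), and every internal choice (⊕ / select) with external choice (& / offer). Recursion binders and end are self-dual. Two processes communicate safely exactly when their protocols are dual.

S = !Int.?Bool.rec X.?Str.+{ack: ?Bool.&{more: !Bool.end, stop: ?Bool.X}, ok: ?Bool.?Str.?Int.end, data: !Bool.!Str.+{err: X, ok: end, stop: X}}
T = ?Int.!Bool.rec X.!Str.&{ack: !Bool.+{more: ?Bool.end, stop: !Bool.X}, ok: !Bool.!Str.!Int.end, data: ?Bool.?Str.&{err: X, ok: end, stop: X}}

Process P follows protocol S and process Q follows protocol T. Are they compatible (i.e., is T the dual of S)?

!Int vs ?Int  ✓
  ?Bool vs !Bool  ✓
    rec X vs rec X  ✓ (binder kept)
      ?Str vs !Str  ✓
        +{ack,ok,data} vs &{ack,ok,data}  ✓ label sets agree
          [ack]
            ?Bool vs !Bool  ✓
              &{more,stop} vs +{more,stop}  ✓ label sets agree
                [more]
                  !Bool vs ?Bool  ✓
                    end vs end  ✓
                [stop]
                  ?Bool vs !Bool  ✓
                    X vs X  ✓
          [ok]
            ?Bool vs !Bool  ✓
              ?Str vs !Str  ✓
                ?Int vs !Int  ✓
                  end vs end  ✓
          [data]
            !Bool vs ?Bool  ✓
              !Str vs ?Str  ✓
                +{err,ok,stop} vs &{err,ok,stop}  ✓ label sets agree
                  [err]
                    X vs X  ✓
                  [ok]
                    end vs end  ✓
                  [stop]
                    X vs X  ✓

YES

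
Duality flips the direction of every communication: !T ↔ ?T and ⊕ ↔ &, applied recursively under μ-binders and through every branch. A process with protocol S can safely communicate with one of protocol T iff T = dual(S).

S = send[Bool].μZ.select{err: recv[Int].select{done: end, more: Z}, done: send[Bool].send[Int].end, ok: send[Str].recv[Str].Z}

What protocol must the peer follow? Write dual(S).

recv[Bool].μZ.offer{err: send[Int].offer{done: end, more: Z}, done: recv[Bool].recv[Int].end, ok: recv[Str].send[Str].Z}

send[Bool] ↦ recv[Bool]
  μZ ↦ μZ  (binder kept)
    select{err,done,ok} ↦ offer{err,done,ok}  (select→offer)
      [err]
        recv[Int] ↦ send[Int]
          select{done,more} ↦ offer{done,more}  (select→offer)
            [done]
              end self-dual
            [more]
              Z self-dual
      [done]
        send[Bool] ↦ recv[Bool]
          send[Int] ↦ recv[Int]
            end self-dual
      [ok]
        send[Str] ↦ recv[Str]
          recv[Str] ↦ send[Str]
            Z self-dual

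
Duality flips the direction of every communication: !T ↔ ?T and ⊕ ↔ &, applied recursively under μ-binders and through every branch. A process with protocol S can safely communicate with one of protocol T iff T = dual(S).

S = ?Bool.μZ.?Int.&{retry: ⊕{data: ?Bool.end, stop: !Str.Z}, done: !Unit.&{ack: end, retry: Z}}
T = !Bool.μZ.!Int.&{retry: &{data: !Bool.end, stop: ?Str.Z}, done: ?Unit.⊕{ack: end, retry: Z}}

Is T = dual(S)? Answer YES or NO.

?Bool | !Bool  ✓
  μZ | μZ  ✓ (μ self-dual)
    ?Int | !Int  ✓
      &{retry,done} | &{retry,done}  ✗ choice polarity not flipped — not dual

NO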